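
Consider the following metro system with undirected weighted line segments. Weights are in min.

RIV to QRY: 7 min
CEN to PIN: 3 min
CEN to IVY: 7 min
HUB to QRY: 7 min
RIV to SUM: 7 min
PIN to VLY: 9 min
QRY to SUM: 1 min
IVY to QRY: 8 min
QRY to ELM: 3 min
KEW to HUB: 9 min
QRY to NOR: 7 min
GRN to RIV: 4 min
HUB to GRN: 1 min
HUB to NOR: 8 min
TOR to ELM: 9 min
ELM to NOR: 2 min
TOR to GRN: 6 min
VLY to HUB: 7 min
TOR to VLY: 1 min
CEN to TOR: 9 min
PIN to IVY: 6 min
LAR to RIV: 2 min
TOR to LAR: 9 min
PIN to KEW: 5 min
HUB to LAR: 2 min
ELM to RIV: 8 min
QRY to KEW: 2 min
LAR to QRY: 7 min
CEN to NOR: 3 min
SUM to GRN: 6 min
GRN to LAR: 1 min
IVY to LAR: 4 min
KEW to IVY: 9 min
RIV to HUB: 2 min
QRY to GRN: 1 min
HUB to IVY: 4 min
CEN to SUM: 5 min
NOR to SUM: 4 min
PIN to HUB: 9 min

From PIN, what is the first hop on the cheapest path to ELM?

CEN

Compare a few routes:
PIN–CEN–NOR–ELM: 3+3+2 = 8
PIN–KEW–QRY–ELM: 5+2+3 = 10
PIN–CEN–SUM–QRY–ELM: 3+5+1+3 = 12
PIN–CEN–SUM–NOR–ELM: 3+5+4+2 = 14
The minimum is 8 min via PIN–CEN–NOR–ELM.
So from PIN the first move is to CEN.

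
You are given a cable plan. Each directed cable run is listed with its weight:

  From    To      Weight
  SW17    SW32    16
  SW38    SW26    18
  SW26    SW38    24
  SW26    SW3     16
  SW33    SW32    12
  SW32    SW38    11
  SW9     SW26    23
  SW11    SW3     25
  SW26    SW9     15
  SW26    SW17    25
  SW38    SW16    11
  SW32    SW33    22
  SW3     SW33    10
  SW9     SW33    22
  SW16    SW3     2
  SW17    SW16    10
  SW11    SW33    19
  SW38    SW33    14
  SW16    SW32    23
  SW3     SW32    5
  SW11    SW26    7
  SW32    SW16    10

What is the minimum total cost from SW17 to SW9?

60

Enumerating some paths:
SW17 → SW16 → SW3 → SW32 → SW38 → SW26 → SW9: 10+2+5+11+18+15 = 61
SW17 → SW16 → SW3 → SW33 → SW32 → SW38 → SW26 → SW9: 10+2+10+12+11+18+15 = 78
SW17 → SW32 → SW38 → SW26 → SW9: 16+11+18+15 = 60
SW17 → SW16 → SW32 → SW38 → SW26 → SW9: 10+23+11+18+15 = 77
The minimum is 60 via SW17 → SW32 → SW38 → SW26 → SW9.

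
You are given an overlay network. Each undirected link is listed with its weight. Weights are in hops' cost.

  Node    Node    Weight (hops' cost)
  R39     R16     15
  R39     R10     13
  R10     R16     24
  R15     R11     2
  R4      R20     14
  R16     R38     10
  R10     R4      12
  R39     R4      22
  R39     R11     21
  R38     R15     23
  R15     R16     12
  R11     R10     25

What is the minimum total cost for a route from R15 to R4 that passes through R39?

45 hops' cost

Shortest R15→R39: R15–R11–R39 = 23
Shortest R39→R4: R39–R4 = 22
Total via R39: 23 + 22 = 45 hops' cost.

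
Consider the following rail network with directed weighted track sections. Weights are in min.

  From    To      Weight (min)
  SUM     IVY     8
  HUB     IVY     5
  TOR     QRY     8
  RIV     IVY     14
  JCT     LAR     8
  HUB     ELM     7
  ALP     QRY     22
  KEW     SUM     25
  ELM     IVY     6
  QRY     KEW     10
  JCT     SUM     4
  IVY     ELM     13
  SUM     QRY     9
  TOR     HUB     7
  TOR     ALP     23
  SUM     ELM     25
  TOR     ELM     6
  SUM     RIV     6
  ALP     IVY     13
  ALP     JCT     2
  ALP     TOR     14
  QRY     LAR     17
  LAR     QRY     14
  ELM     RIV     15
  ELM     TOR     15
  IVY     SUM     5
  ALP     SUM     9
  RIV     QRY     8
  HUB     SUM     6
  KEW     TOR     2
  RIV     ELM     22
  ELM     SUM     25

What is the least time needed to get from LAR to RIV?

Enumerating some paths:
LAR - QRY - KEW - TOR - HUB - SUM - RIV: 14+10+2+7+6+6 = 45
LAR - QRY - KEW - TOR - ELM - RIV: 14+10+2+6+15 = 47
The minimum is 45 min via LAR - QRY - KEW - TOR - HUB - SUM - RIV.

45 min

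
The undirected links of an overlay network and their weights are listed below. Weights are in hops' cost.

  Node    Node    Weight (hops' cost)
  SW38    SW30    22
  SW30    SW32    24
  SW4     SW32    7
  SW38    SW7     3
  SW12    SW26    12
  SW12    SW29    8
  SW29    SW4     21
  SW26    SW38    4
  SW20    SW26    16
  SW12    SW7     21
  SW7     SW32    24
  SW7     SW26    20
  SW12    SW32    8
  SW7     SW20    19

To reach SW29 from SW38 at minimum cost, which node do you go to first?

Compare a few routes:
SW38–SW7–SW26–SW12–SW29: 3+20+12+8 = 43
SW38–SW26–SW12–SW29: 4+12+8 = 24
SW38–SW7–SW12–SW29: 3+21+8 = 32
Cheapest is SW38–SW26–SW12–SW29 at 24 hops' cost.
So from SW38 the first move is to SW26.

SW26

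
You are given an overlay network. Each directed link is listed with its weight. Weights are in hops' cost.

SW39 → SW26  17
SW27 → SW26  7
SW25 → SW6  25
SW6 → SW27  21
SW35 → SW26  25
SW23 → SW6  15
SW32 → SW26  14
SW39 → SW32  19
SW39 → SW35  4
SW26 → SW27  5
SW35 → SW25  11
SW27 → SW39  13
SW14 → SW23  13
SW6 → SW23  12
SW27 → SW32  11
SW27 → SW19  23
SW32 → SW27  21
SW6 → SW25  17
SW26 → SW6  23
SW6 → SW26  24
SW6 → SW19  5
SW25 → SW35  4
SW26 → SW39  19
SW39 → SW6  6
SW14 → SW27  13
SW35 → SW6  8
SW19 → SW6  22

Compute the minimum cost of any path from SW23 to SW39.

Running Dijkstra from SW23:
SW23: 0
SW6: 15  (via SW23)
SW19: 20  (via SW6)
SW25: 32  (via SW6)
SW27: 36  (via SW6)
SW35: 36  (via SW25)
SW26: 39  (via SW6)
SW32: 47  (via SW27)
SW39: 49  (via SW27)
Shortest route: SW23 → SW6 → SW27 → SW39 = 49 hops' cost.

49 hops' cost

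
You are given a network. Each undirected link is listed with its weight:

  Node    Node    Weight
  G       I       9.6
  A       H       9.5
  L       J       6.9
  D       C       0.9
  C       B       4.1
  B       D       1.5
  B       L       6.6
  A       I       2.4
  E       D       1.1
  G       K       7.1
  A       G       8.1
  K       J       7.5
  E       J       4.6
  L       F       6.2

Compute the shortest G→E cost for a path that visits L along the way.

30.7

Shortest G→L: G → K → J → L = 21.5
Shortest L→E: L → B → D → E = 9.2
Total via L: 21.5 + 9.2 = 30.7.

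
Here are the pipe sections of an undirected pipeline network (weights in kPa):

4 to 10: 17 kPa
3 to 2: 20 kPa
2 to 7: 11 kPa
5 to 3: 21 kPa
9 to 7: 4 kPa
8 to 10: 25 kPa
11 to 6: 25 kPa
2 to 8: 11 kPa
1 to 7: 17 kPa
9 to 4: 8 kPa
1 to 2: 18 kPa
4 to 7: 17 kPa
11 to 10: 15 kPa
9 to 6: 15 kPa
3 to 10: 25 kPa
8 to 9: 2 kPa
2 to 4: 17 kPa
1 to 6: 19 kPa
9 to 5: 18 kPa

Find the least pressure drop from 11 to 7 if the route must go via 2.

Best 11 to 2: 11 → 10 → 4 → 2 costing 49
Best 2 to 7: 2 → 7 costing 11
Total via 2: 49 + 11 = 60 kPa.

60 kPa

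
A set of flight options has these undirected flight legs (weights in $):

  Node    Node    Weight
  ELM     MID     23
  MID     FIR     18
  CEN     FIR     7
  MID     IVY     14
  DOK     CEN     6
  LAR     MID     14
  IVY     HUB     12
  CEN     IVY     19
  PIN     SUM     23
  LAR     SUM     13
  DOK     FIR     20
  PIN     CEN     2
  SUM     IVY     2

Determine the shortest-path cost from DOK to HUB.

Enumerating some paths:
DOK → CEN → IVY → HUB: 6+19+12 = 37
DOK → CEN → FIR → MID → IVY → HUB: 6+7+18+14+12 = 57
DOK → CEN → PIN → SUM → IVY → HUB: 6+2+23+2+12 = 45
Cheapest is DOK → CEN → IVY → HUB at $37.

$37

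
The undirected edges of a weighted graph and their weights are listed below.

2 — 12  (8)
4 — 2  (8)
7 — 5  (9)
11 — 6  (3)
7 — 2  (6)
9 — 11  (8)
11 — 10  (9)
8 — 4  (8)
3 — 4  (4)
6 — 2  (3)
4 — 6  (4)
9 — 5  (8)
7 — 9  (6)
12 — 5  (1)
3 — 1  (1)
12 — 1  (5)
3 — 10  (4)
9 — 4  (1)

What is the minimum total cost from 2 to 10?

Candidate routes:
2 → 6 → 11 → 10: 3+3+9 = 15
2 → 4 → 3 → 10: 8+4+4 = 16
The minimum is 15 via 2 → 6 → 11 → 10.

15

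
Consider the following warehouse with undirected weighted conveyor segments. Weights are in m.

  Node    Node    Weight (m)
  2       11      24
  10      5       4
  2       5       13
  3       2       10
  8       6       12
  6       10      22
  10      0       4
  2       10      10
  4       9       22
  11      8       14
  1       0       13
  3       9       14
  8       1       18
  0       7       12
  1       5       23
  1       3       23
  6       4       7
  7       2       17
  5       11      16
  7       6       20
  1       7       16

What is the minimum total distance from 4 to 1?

Compare a few routes:
4 - 6 - 8 - 1: 7+12+18 = 37
4 - 6 - 7 - 1: 7+20+16 = 43
The minimum is 37 m via 4 - 6 - 8 - 1.

37 m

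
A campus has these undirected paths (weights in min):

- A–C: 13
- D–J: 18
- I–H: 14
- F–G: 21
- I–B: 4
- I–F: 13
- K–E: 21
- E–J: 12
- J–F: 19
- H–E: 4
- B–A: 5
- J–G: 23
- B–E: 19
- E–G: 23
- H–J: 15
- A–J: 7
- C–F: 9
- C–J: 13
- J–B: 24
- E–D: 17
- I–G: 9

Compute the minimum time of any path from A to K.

Enumerating some paths:
A → B → E → K: 5+19+21 = 45
A → J → E → K: 7+12+21 = 40
A → J → H → E → K: 7+15+4+21 = 47
A → B → I → H → E → K: 5+4+14+4+21 = 48
Cheapest is A → J → E → K at 40 min.

40 min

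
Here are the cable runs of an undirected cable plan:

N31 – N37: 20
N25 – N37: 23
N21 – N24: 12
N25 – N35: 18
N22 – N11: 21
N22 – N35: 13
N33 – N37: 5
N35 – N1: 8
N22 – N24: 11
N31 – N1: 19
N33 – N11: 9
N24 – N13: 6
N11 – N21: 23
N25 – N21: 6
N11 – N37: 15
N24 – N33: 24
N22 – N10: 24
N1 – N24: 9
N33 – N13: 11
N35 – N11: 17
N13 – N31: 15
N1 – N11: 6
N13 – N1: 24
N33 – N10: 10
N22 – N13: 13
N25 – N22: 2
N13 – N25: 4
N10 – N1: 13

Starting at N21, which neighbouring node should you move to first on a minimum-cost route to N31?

Enumerating some paths:
N21 - N25 - N13 - N31: 6+4+15 = 25
N21 - N24 - N13 - N31: 12+6+15 = 33
N21 - N25 - N22 - N13 - N31: 6+2+13+15 = 36
The minimum is 25 via N21 - N25 - N13 - N31.
So from N21 the first move is to N25.

N25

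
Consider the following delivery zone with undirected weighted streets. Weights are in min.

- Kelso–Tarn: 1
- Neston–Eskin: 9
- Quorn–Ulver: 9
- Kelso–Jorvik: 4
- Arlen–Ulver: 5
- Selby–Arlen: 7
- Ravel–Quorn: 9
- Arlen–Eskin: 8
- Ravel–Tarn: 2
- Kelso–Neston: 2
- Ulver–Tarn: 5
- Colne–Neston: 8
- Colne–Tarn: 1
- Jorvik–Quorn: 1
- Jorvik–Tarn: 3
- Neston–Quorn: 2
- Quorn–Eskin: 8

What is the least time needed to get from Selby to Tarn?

Candidate routes:
Selby - Arlen - Ulver - Tarn: 7+5+5 = 17
Selby - Arlen - Ulver - Quorn - Neston - Kelso - Tarn: 7+5+9+2+2+1 = 26
Selby - Arlen - Eskin - Quorn - Jorvik - Tarn: 7+8+8+1+3 = 27
Selby - Arlen - Ulver - Quorn - Jorvik - Tarn: 7+5+9+1+3 = 25
The minimum is 17 min via Selby - Arlen - Ulver - Tarn.

17 min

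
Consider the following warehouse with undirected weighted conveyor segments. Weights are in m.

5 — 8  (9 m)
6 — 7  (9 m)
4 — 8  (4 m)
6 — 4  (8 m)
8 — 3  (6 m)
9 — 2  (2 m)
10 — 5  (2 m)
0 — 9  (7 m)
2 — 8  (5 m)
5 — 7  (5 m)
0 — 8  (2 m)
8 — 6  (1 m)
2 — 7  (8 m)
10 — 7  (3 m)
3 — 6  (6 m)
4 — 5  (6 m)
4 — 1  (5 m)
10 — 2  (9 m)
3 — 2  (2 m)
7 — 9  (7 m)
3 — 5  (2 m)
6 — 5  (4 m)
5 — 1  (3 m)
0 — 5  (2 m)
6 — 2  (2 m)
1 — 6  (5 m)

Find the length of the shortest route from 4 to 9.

Shortest distances from 4:
4: 0
8: 4  (via 4)
1: 5  (via 4)
6: 5  (via 8)
0: 6  (via 8)
5: 6  (via 4)
2: 7  (via 6)
3: 8  (via 5)
10: 8  (via 5)
9: 9  (via 2)
Shortest route: 4–8–6–2–9 = 9 m.

9 m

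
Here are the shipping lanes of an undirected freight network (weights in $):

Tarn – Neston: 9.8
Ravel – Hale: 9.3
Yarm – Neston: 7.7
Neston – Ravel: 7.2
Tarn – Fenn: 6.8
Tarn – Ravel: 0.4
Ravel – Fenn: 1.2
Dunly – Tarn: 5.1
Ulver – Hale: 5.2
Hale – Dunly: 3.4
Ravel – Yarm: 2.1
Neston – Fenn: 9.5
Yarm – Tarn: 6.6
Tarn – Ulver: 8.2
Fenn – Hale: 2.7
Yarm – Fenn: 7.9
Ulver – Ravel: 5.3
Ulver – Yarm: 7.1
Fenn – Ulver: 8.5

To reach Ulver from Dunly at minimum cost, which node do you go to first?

Hale

Candidate routes:
Dunly → Hale → Ulver: 3.4+5.2 = 8.6
Dunly → Tarn → Ulver: 5.1+8.2 = 13.3
Dunly → Tarn → Ravel → Ulver: 5.1+0.4+5.3 = 10.8
Dunly → Hale → Fenn → Ravel → Ulver: 3.4+2.7+1.2+5.3 = 12.6
Cheapest is Dunly → Hale → Ulver at $8.6.
So from Dunly the first move is to Hale.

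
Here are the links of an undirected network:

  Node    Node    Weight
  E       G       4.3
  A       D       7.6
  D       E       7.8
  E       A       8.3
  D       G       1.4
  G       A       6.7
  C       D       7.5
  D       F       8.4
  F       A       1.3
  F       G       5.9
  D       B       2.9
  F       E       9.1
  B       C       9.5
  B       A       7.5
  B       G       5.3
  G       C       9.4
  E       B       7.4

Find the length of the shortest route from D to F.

7.3

Compare a few routes:
D → G → A → F: 1.4+6.7+1.3 = 9.4
D → A → F: 7.6+1.3 = 8.9
D → F: 8.4 = 8.4
D → G → F: 1.4+5.9 = 7.3
Cheapest is D → G → F at 7.3.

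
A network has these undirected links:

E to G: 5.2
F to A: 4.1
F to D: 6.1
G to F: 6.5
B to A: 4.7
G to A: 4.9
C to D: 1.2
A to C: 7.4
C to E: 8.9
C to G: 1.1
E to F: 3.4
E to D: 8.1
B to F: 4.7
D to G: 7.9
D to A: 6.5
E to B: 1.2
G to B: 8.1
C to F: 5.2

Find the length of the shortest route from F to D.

Running Dijkstra from F:
F: 0
E: 3.4  (via F)
A: 4.1  (via F)
B: 4.6  (via E)
C: 5.2  (via F)
D: 6.1  (via F)
Shortest route: F → D = 6.1.

6.1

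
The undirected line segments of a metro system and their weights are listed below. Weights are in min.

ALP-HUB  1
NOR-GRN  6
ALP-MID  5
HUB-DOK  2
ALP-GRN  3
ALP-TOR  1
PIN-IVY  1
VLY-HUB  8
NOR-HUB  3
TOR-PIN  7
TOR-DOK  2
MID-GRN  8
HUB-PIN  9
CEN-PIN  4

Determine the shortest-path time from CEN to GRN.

15 min

Candidate routes:
CEN - PIN - HUB - ALP - GRN: 4+9+1+3 = 17
CEN - PIN - TOR - ALP - GRN: 4+7+1+3 = 15
Cheapest is CEN - PIN - TOR - ALP - GRN at 15 min.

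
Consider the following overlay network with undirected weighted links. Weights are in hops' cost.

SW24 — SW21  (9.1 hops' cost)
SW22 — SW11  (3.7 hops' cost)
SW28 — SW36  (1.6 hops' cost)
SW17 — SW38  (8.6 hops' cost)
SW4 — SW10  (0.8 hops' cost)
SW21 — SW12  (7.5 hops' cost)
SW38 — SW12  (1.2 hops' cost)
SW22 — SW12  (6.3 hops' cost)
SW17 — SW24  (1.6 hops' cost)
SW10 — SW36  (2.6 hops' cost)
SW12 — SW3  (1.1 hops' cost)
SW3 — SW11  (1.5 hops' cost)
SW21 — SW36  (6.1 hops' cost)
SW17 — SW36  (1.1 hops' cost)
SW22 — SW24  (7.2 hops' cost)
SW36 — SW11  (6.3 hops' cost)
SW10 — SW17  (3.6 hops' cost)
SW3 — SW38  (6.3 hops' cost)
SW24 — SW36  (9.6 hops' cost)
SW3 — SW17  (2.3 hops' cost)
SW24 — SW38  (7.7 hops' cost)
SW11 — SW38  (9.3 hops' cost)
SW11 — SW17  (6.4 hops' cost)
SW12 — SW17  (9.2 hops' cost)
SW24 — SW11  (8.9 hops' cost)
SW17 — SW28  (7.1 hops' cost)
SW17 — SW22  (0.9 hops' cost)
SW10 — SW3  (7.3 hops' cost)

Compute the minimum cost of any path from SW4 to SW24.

Running Dijkstra from SW4:
SW4: 0
SW10: 0.8  (via SW4)
SW36: 3.4  (via SW10)
SW17: 4.4  (via SW10)
SW28: 5  (via SW36)
SW22: 5.3  (via SW17)
SW24: 6  (via SW17)
Shortest route: SW4–SW10–SW17–SW24 = 6 hops' cost.

6 hops' cost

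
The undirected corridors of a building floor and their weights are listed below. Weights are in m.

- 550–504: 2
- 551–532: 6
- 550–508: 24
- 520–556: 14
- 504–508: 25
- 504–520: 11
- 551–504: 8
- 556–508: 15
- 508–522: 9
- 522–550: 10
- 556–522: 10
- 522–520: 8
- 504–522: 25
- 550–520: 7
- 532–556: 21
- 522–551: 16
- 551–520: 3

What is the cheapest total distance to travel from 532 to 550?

Running Dijkstra from 532:
532: 0
551: 6  (via 532)
520: 9  (via 551)
504: 14  (via 551)
550: 16  (via 520)
Shortest route: 532 → 551 → 520 → 550 = 16 m.

16 m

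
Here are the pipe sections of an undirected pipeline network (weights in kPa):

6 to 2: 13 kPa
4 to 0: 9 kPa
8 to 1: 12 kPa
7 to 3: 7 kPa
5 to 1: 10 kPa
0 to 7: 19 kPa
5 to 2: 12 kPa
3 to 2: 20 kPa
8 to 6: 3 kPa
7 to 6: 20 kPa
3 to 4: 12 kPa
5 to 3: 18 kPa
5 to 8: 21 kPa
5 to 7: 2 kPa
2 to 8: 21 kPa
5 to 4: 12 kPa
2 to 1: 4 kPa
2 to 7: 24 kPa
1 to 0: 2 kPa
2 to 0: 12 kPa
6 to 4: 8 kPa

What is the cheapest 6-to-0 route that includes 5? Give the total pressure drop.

Best 6 to 5: 6–4–5 costing 20
Best 5 to 0: 5–1–0 costing 12
Total via 5: 20 + 12 = 32 kPa.

32 kPa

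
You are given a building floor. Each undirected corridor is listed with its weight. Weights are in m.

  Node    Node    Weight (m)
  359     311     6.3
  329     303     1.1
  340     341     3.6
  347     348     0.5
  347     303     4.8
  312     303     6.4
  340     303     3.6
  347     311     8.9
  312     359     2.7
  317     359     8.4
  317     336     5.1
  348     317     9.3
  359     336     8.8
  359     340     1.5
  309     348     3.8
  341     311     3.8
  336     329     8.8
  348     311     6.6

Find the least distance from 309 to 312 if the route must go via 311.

19.4 m

Best 309 to 311: 309 → 348 → 311 costing 10.4
Shortest 311→312: 311 → 359 → 312 = 9
Total via 311: 10.4 + 9 = 19.4 m.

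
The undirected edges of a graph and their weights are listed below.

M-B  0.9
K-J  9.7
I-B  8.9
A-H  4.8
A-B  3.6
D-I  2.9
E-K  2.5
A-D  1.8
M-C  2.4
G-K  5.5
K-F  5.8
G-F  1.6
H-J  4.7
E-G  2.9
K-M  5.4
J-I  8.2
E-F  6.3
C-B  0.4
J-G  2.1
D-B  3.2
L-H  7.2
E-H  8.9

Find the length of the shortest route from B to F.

Settle nodes by increasing distance from B:
B: 0
C: 0.4  (via B)
M: 0.9  (via B)
D: 3.2  (via B)
A: 3.6  (via B)
I: 6.1  (via D)
K: 6.3  (via M)
H: 8.4  (via A)
E: 8.8  (via K)
G: 11.7  (via E)
F: 12.1  (via K)
Shortest route: B–M–K–F = 12.1.

12.1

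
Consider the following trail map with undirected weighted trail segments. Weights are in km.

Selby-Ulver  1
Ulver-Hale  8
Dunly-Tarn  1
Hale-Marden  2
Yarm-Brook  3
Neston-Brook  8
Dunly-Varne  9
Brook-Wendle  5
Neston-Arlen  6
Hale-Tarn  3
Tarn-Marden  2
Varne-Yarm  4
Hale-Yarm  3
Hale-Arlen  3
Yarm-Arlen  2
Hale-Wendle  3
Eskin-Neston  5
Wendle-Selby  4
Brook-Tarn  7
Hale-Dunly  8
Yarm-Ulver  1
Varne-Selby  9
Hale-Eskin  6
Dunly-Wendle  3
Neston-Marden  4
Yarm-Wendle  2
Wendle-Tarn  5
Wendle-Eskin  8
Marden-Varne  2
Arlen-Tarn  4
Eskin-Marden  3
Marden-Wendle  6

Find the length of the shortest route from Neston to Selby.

Shortest distances from Neston:
Neston: 0
Marden: 4  (via Neston)
Eskin: 5  (via Neston)
Varne: 6  (via Marden)
Arlen: 6  (via Neston)
Hale: 6  (via Marden)
Tarn: 6  (via Marden)
Dunly: 7  (via Tarn)
Yarm: 8  (via Arlen)
Brook: 8  (via Neston)
Ulver: 9  (via Yarm)
Wendle: 9  (via Hale)
Selby: 10  (via Ulver)
Shortest route: Neston → Arlen → Yarm → Ulver → Selby = 10 km.

10 km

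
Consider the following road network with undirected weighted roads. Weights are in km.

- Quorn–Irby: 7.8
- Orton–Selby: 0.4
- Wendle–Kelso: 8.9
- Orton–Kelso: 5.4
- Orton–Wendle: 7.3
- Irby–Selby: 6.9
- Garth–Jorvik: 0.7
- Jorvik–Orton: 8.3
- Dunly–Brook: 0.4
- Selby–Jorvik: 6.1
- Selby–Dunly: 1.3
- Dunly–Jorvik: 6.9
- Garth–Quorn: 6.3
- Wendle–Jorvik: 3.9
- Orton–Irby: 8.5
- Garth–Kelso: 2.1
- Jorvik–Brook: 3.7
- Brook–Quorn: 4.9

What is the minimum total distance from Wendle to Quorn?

Settle nodes by increasing distance from Wendle:
Wendle: 0
Jorvik: 3.9  (via Wendle)
Garth: 4.6  (via Jorvik)
Kelso: 6.7  (via Garth)
Orton: 7.3  (via Wendle)
Brook: 7.6  (via Jorvik)
Selby: 7.7  (via Orton)
Dunly: 8  (via Brook)
Quorn: 10.9  (via Garth)
Shortest route: Wendle–Jorvik–Garth–Quorn = 10.9 km.

10.9 km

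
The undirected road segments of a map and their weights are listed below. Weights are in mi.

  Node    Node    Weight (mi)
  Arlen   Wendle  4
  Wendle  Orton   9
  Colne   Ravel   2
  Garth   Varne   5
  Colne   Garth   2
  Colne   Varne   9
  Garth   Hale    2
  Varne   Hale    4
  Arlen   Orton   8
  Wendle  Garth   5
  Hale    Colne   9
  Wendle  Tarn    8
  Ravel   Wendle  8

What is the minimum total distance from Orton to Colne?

Enumerating some paths:
Orton → Wendle → Garth → Colne: 9+5+2 = 16
Orton → Wendle → Ravel → Colne: 9+8+2 = 19
Orton → Arlen → Wendle → Garth → Colne: 8+4+5+2 = 19
Cheapest is Orton → Wendle → Garth → Colne at 16 mi.

16 mi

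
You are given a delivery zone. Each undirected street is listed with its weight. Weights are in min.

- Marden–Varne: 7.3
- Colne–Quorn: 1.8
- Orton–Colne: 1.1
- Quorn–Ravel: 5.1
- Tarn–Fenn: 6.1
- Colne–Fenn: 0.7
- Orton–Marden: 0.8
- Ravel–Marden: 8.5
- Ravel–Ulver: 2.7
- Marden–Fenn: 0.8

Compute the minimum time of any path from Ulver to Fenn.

Candidate routes:
Ulver - Ravel - Marden - Fenn: 2.7+8.5+0.8 = 12
Ulver - Ravel - Marden - Orton - Colne - Fenn: 2.7+8.5+0.8+1.1+0.7 = 13.8
Ulver - Ravel - Quorn - Colne - Orton - Marden - Fenn: 2.7+5.1+1.8+1.1+0.8+0.8 = 12.3
Ulver - Ravel - Quorn - Colne - Fenn: 2.7+5.1+1.8+0.7 = 10.3
The minimum is 10.3 min via Ulver - Ravel - Quorn - Colne - Fenn.

10.3 min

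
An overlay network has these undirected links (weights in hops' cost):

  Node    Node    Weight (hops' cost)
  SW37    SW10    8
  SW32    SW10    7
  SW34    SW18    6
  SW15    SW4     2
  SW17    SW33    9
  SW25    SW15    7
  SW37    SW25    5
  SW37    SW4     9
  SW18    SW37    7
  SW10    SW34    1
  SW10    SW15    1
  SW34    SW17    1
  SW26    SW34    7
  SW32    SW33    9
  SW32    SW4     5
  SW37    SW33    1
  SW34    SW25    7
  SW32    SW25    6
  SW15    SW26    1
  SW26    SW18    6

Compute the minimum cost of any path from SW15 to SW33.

Running Dijkstra from SW15:
SW15: 0
SW26: 1  (via SW15)
SW10: 1  (via SW15)
SW34: 2  (via SW10)
SW4: 2  (via SW15)
SW17: 3  (via SW34)
SW25: 7  (via SW15)
SW32: 7  (via SW4)
SW18: 7  (via SW26)
SW37: 9  (via SW10)
SW33: 10  (via SW37)
Shortest route: SW15 → SW10 → SW37 → SW33 = 10 hops' cost.

10 hops' cost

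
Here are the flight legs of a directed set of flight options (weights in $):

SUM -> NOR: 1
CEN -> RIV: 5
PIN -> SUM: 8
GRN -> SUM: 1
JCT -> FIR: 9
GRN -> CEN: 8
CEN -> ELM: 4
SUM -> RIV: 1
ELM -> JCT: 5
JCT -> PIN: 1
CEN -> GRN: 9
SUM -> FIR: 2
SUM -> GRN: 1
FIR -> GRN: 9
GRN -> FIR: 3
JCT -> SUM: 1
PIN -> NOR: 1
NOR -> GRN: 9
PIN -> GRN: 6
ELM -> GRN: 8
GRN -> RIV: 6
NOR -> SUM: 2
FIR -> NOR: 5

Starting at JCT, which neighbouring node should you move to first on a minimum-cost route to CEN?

Compare a few routes:
JCT → SUM → GRN → CEN: 1+1+8 = 10
JCT → PIN → SUM → GRN → CEN: 1+8+1+8 = 18
JCT → PIN → NOR → SUM → GRN → CEN: 1+1+2+1+8 = 13
JCT → PIN → GRN → CEN: 1+6+8 = 15
Cheapest is JCT → SUM → GRN → CEN at $10.
So from JCT the first move is to SUM.

SUM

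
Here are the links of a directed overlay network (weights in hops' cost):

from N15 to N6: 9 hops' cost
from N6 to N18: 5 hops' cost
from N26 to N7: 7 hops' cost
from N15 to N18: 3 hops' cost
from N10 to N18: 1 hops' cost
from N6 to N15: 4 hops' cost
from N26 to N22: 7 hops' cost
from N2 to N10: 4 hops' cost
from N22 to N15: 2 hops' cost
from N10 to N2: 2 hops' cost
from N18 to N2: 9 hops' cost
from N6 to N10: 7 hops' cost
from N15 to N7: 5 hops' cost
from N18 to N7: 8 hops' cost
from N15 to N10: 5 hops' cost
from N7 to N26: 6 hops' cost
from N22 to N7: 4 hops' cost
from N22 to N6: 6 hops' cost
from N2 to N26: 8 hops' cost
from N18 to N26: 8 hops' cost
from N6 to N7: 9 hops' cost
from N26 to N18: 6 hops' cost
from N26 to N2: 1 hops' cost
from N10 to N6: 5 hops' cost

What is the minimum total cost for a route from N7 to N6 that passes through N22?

Best N7 to N22: N7–N26–N22 costing 13
Shortest N22→N6: N22–N6 = 6
Total via N22: 13 + 6 = 19 hops' cost.

19 hops' cost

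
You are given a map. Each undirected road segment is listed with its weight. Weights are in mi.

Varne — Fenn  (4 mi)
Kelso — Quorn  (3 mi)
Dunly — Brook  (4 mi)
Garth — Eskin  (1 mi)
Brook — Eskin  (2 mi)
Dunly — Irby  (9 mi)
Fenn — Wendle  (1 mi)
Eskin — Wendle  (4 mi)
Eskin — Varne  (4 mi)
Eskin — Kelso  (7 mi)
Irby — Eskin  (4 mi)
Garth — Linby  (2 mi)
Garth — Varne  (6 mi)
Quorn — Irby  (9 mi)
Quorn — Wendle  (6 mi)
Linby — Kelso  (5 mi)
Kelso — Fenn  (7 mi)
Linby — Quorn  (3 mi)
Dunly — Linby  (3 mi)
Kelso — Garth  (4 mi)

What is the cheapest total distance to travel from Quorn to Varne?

10 mi

Enumerating some paths:
Quorn - Linby - Garth - Eskin - Varne: 3+2+1+4 = 10
Quorn - Wendle - Fenn - Varne: 6+1+4 = 11
Cheapest is Quorn - Linby - Garth - Eskin - Varne at 10 mi.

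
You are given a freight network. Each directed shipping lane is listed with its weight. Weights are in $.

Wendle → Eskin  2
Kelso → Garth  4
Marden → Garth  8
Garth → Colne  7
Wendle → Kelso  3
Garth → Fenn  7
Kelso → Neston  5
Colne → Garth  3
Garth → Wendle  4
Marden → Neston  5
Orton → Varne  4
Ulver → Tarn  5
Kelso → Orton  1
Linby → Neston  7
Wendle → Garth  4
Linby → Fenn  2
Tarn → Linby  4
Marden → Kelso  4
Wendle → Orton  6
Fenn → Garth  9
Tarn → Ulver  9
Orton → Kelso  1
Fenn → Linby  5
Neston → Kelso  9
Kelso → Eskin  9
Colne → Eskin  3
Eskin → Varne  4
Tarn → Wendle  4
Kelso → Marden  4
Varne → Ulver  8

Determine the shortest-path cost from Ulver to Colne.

Compare a few routes:
Ulver–Tarn–Wendle–Kelso–Garth–Colne: 5+4+3+4+7 = 23
Ulver–Tarn–Wendle–Garth–Colne: 5+4+4+7 = 20
The minimum is $20 via Ulver–Tarn–Wendle–Garth–Colne.

$20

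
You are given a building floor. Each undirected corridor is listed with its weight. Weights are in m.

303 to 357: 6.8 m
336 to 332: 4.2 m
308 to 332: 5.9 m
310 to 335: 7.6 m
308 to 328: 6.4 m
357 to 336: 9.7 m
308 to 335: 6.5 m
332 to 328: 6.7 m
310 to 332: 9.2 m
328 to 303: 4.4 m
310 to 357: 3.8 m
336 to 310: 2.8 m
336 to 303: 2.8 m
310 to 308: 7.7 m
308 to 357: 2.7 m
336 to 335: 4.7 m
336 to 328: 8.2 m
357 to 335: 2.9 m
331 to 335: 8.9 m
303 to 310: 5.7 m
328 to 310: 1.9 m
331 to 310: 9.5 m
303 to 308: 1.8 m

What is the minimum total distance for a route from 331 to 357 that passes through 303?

19.6 m

Shortest 331→303: 331–310–336–303 = 15.1
Best 303 to 357: 303–308–357 costing 4.5
Total via 303: 15.1 + 4.5 = 19.6 m.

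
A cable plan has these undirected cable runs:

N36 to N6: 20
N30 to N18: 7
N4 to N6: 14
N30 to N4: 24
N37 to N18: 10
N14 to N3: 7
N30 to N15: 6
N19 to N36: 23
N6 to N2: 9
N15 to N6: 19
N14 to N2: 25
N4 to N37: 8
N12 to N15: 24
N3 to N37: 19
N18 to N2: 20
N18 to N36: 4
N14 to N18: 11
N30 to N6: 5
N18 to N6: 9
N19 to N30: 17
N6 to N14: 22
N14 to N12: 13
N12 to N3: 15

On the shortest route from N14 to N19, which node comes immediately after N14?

N18

Candidate routes:
N14 - N18 - N6 - N30 - N19: 11+9+5+17 = 42
N14 - N18 - N36 - N19: 11+4+23 = 38
N14 - N6 - N30 - N19: 22+5+17 = 44
N14 - N18 - N30 - N19: 11+7+17 = 35
The minimum is 35 via N14 - N18 - N30 - N19.
So from N14 the first move is to N18.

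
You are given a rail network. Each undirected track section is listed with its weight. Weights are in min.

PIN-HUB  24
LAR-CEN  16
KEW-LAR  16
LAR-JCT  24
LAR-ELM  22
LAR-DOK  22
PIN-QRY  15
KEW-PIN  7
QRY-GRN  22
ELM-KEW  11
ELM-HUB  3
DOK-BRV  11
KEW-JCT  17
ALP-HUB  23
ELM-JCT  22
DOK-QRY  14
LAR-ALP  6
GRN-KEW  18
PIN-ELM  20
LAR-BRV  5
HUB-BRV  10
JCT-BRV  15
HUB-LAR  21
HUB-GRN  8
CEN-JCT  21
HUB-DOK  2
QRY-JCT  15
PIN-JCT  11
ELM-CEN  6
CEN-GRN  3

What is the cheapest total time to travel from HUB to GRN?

Candidate routes:
HUB - GRN: 8 = 8
HUB - ELM - CEN - GRN: 3+6+3 = 12
The minimum is 8 min via HUB - GRN.

8 min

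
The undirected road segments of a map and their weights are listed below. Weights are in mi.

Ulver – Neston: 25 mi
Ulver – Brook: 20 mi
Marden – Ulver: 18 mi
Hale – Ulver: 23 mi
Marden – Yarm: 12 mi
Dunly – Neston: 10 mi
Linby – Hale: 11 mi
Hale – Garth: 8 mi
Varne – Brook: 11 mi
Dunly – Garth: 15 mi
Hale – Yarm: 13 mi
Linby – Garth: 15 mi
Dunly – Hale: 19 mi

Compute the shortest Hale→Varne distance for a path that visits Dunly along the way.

Shortest Hale→Dunly: Hale → Dunly = 19
Best Dunly to Varne: Dunly → Neston → Ulver → Brook → Varne costing 66
Total via Dunly: 19 + 66 = 85 mi.

85 mi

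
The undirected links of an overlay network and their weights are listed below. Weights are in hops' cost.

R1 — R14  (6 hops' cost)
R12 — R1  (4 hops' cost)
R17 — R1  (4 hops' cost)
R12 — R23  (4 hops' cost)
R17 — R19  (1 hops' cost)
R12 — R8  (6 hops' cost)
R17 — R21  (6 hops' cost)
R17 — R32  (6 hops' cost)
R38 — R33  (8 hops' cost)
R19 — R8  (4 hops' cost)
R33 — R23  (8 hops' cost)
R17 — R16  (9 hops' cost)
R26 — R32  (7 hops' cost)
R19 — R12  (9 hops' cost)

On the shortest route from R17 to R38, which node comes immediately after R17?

R1

Compare a few routes:
R17 → R1 → R12 → R23 → R33 → R38: 4+4+4+8+8 = 28
R17 → R19 → R12 → R23 → R33 → R38: 1+9+4+8+8 = 30
R17 → R19 → R8 → R12 → R23 → R33 → R38: 1+4+6+4+8+8 = 31
The minimum is 28 hops' cost via R17 → R1 → R12 → R23 → R33 → R38.
So from R17 the first move is to R1.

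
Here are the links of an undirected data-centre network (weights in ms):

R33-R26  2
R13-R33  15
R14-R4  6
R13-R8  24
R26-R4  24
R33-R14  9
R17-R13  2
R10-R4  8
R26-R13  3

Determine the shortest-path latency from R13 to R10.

Compare a few routes:
R13 - R26 - R4 - R10: 3+24+8 = 35
R13 - R26 - R33 - R14 - R4 - R10: 3+2+9+6+8 = 28
R13 - R33 - R14 - R4 - R10: 15+9+6+8 = 38
Cheapest is R13 - R26 - R33 - R14 - R4 - R10 at 28 ms.

28 ms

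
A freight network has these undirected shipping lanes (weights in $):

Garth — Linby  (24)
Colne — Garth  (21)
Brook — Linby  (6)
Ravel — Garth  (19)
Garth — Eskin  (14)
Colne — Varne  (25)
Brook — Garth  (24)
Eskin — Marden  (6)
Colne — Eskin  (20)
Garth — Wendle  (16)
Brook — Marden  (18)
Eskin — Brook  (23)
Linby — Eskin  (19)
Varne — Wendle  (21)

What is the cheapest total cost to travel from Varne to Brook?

$61

Running Dijkstra from Varne:
Varne: 0
Wendle: 21  (via Varne)
Colne: 25  (via Varne)
Garth: 37  (via Wendle)
Eskin: 45  (via Colne)
Marden: 51  (via Eskin)
Ravel: 56  (via Garth)
Linby: 61  (via Garth)
Brook: 61  (via Garth)
Shortest route: Varne–Wendle–Garth–Brook = $61.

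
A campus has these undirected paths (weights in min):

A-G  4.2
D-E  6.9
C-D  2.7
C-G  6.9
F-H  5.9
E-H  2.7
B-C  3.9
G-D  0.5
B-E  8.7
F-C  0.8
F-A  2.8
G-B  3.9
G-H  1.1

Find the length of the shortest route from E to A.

8 min

Settle nodes by increasing distance from E:
E: 0
H: 2.7  (via E)
G: 3.8  (via H)
D: 4.3  (via G)
C: 7  (via D)
B: 7.7  (via G)
F: 7.8  (via C)
A: 8  (via G)
Shortest route: E–H–G–A = 8 min.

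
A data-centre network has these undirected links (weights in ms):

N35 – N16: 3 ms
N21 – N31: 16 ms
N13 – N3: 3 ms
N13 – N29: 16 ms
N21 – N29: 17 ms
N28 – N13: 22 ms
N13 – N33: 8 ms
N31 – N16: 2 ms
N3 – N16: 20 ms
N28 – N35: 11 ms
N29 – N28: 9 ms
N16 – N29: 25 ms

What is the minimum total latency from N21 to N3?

Running Dijkstra from N21:
N21: 0
N31: 16  (via N21)
N29: 17  (via N21)
N16: 18  (via N31)
N35: 21  (via N16)
N28: 26  (via N29)
N13: 33  (via N29)
N3: 36  (via N13)
Shortest route: N21–N29–N13–N3 = 36 ms.

36 ms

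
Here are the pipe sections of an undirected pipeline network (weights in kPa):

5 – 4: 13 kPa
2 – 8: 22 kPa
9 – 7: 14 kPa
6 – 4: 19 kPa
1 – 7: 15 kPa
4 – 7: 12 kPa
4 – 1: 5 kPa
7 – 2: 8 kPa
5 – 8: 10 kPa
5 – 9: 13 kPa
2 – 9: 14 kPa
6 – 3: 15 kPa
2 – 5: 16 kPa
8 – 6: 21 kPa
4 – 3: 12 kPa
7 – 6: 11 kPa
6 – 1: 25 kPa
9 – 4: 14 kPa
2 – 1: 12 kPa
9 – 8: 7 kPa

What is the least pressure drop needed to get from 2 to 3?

29 kPa

Compare a few routes:
2 → 7 → 4 → 3: 8+12+12 = 32
2 → 7 → 6 → 3: 8+11+15 = 34
2 → 1 → 4 → 3: 12+5+12 = 29
The minimum is 29 kPa via 2 → 1 → 4 → 3.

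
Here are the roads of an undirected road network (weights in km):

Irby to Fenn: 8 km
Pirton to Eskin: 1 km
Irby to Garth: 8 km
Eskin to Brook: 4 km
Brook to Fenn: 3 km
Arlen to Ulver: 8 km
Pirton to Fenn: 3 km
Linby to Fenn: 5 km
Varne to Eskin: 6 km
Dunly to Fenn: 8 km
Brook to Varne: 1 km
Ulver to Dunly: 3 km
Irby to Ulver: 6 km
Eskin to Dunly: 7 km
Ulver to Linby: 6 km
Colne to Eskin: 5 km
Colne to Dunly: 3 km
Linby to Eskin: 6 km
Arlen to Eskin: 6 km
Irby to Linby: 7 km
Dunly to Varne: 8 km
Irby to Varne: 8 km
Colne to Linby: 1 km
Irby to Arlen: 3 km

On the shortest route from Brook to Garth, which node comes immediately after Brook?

Enumerating some paths:
Brook–Varne–Irby–Garth: 1+8+8 = 17
Brook–Fenn–Linby–Irby–Garth: 3+5+7+8 = 23
Brook–Eskin–Arlen–Irby–Garth: 4+6+3+8 = 21
Brook–Fenn–Irby–Garth: 3+8+8 = 19
The minimum is 17 km via Brook–Varne–Irby–Garth.
So from Brook the first move is to Varne.

Varne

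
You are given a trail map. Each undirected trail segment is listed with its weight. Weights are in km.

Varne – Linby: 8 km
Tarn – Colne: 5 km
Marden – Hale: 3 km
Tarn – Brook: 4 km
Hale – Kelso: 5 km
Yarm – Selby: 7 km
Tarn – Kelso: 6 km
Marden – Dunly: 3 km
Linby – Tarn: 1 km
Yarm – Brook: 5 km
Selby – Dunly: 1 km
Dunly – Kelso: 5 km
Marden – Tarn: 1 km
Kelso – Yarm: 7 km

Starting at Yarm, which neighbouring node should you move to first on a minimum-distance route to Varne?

Brook

Candidate routes:
Yarm - Brook - Tarn - Linby - Varne: 5+4+1+8 = 18
Yarm - Selby - Dunly - Marden - Tarn - Linby - Varne: 7+1+3+1+1+8 = 21
The minimum is 18 km via Yarm - Brook - Tarn - Linby - Varne.
So from Yarm the first move is to Brook.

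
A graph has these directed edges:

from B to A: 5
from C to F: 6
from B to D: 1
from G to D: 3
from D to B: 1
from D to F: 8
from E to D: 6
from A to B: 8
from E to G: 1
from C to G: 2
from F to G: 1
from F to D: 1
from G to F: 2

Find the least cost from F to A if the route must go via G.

10

Best F to G: F–G costing 1
Best G to A: G–D–B–A costing 9
Total via G: 1 + 9 = 10.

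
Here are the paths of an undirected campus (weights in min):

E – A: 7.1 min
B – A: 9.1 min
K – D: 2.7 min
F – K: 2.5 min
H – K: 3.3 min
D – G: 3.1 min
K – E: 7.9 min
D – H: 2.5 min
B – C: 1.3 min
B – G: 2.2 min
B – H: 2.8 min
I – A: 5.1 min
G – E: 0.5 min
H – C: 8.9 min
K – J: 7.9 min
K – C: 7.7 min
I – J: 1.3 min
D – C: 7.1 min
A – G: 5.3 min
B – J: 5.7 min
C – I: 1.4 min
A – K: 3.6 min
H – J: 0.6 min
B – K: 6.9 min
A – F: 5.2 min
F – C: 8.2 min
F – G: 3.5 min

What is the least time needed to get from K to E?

Candidate routes:
K–F–G–E: 2.5+3.5+0.5 = 6.5
K–E: 7.9 = 7.9
K–D–G–E: 2.7+3.1+0.5 = 6.3
Cheapest is K–D–G–E at 6.3 min.

6.3 min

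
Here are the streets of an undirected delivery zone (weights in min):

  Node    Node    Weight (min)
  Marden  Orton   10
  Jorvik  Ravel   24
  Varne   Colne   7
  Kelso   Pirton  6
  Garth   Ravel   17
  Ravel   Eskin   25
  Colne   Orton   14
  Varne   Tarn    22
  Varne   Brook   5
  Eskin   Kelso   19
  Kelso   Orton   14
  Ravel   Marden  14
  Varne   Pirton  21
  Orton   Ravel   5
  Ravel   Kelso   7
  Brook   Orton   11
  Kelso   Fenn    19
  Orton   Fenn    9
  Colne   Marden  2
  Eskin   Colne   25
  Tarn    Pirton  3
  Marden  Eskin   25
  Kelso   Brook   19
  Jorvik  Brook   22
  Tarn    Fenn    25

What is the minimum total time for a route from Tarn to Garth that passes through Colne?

Shortest Tarn→Colne: Tarn → Varne → Colne = 29
Shortest Colne→Garth: Colne → Marden → Ravel → Garth = 33
Total via Colne: 29 + 33 = 62 min.

62 min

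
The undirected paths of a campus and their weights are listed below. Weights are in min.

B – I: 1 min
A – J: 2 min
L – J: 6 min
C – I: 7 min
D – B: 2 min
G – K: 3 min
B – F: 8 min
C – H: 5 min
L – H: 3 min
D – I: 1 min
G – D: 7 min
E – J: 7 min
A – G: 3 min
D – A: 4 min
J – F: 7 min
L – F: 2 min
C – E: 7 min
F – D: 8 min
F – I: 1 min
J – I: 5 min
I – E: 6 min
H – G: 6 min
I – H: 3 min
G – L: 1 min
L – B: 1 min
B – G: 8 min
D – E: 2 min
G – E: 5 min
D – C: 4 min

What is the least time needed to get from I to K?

Shortest distances from I:
I: 0
B: 1  (via I)
D: 1  (via I)
F: 1  (via I)
L: 2  (via B)
E: 3  (via D)
G: 3  (via L)
H: 3  (via I)
A: 5  (via D)
C: 5  (via D)
J: 5  (via I)
K: 6  (via G)
Shortest route: I–B–L–G–K = 6 min.

6 min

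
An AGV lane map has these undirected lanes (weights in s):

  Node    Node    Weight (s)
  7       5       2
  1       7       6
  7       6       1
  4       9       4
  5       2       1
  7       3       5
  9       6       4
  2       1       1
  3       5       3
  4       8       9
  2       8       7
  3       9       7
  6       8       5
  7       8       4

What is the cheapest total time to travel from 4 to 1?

Shortest distances from 4:
4: 0
9: 4  (via 4)
6: 8  (via 9)
7: 9  (via 6)
8: 9  (via 4)
3: 11  (via 9)
5: 11  (via 7)
2: 12  (via 5)
1: 13  (via 2)
Shortest route: 4–9–6–7–5–2–1 = 13 s.

13 s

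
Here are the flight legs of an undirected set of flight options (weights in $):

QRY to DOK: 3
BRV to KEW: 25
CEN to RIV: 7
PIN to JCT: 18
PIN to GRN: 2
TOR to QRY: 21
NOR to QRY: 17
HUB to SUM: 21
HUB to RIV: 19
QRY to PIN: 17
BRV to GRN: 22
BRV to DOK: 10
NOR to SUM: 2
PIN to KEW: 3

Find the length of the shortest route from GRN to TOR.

Enumerating some paths:
GRN–PIN–QRY–TOR: 2+17+21 = 40
GRN–BRV–DOK–QRY–TOR: 22+10+3+21 = 56
Cheapest is GRN–PIN–QRY–TOR at $40.

$40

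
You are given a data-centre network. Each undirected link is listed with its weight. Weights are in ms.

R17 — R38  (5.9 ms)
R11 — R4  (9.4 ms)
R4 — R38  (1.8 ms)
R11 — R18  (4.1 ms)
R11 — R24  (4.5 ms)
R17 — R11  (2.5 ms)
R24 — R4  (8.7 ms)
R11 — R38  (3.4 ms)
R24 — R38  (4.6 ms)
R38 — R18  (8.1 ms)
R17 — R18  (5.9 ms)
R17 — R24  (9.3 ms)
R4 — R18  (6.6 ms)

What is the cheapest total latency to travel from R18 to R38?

Running Dijkstra from R18:
R18: 0
R11: 4.1  (via R18)
R17: 5.9  (via R18)
R4: 6.6  (via R18)
R38: 7.5  (via R11)
Shortest route: R18–R11–R38 = 7.5 ms.

7.5 ms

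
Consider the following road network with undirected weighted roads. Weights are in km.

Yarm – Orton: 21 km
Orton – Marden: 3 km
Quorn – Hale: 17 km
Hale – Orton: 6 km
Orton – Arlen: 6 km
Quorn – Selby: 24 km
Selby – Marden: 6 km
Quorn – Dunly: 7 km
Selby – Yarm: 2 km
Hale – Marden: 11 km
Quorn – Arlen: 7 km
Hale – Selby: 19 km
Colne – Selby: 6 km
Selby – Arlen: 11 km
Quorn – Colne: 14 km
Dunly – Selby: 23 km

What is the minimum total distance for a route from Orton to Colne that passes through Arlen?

Shortest Orton→Arlen: Orton–Arlen = 6
Shortest Arlen→Colne: Arlen–Selby–Colne = 17
Total via Arlen: 6 + 17 = 23 km.

23 km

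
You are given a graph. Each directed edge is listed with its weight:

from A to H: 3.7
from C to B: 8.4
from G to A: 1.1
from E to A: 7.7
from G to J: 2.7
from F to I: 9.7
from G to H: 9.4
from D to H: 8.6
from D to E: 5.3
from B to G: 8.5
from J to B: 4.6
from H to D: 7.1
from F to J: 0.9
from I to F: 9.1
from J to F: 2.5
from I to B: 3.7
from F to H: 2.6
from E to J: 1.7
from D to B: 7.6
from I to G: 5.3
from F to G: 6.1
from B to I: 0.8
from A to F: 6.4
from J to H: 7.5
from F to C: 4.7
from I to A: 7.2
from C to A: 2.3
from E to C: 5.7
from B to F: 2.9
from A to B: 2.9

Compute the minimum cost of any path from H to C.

18.1

Candidate routes:
H–D–E–J–F–C: 7.1+5.3+1.7+2.5+4.7 = 21.3
H–D–E–C: 7.1+5.3+5.7 = 18.1
The minimum is 18.1 via H–D–E–C.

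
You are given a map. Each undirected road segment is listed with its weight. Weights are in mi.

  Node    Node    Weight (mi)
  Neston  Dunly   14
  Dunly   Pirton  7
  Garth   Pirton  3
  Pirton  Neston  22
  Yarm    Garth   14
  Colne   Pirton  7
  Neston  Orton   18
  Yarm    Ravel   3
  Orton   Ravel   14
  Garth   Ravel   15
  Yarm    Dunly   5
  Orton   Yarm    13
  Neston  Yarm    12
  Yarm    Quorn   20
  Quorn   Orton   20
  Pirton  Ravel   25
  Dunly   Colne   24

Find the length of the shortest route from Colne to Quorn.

Candidate routes:
Colne - Pirton - Garth - Ravel - Yarm - Quorn: 7+3+15+3+20 = 48
Colne - Pirton - Garth - Yarm - Quorn: 7+3+14+20 = 44
Colne - Pirton - Dunly - Yarm - Quorn: 7+7+5+20 = 39
Colne - Dunly - Yarm - Quorn: 24+5+20 = 49
Cheapest is Colne - Pirton - Dunly - Yarm - Quorn at 39 mi.

39 mi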